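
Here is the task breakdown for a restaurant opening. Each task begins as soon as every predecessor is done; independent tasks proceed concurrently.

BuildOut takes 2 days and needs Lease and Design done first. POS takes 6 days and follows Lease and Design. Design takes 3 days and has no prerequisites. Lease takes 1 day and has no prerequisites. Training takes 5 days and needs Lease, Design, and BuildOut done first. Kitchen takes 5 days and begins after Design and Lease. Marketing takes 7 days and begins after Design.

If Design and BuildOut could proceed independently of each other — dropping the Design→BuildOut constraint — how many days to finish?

Before: longest chain Design→BuildOut→Training = 3+2+5 = 10, finish 10.
Without Design→BuildOut, BuildOut's earliest start moves from 3 to 1.
The longest chain is now Design→Marketing = 3+7 = 10, so the plan takes 10 days.

10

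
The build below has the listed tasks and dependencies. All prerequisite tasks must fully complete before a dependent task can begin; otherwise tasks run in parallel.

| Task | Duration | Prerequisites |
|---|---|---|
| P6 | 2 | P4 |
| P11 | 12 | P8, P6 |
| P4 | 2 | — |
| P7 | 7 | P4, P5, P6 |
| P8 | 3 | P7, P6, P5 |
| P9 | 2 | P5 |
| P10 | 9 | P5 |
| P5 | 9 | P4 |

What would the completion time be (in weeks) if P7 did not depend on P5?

26

With the dependency in place, P4→P5→P7→P8→P11 = 2+9+7+3+12 = 33 sets the finish at 33 weeks.
Without P5→P7, P7's earliest start moves from 11 to 4.
New critical path: P4→P5→P8→P11 = 2+9+3+12 = 26 ⇒ 26 weeks.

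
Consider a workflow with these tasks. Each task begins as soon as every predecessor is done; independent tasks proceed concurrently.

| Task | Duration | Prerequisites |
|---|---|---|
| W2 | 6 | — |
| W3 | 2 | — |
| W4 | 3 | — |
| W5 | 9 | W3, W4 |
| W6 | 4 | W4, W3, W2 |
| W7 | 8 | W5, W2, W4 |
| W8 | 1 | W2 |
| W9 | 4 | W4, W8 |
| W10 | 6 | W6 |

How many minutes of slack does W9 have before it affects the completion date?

The longest chain is W4→W5→W7 = 3+9+8 = 20; overall finish 20 minutes.
W9 finishes as early as 11 and must finish by 20.
So W9 can slip 20 − 11 = 9 minutes.

9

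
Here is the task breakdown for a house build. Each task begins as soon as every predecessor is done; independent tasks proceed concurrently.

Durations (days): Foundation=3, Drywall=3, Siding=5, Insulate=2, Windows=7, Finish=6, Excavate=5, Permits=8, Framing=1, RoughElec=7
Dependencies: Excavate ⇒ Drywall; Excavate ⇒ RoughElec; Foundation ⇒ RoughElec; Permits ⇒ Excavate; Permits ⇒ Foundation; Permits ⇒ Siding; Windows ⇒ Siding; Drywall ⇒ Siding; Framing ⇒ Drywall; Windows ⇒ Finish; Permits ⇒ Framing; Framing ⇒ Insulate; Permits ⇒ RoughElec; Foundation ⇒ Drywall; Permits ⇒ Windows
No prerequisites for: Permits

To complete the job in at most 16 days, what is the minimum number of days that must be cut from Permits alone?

Current finish: 21 days; target: 16.
Permits is on every critical path, so each day cut from Permits cuts the finish by one (this holds down to a finish of 14).
Need 21 − 16 = 5 days off Permits → Permits becomes 3 days, finish becomes 16.

5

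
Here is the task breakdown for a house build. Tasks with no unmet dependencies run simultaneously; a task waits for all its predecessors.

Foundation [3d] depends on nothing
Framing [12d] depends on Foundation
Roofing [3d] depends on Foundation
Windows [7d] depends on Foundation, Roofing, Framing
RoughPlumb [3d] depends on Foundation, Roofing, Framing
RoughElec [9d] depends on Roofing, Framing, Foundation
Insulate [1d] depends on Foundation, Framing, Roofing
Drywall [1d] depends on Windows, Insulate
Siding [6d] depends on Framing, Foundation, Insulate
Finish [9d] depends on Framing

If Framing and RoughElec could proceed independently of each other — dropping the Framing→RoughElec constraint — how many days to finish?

24

Before: longest chain Foundation→Framing→RoughElec = 3+12+9 = 24, finish 24.
Without Framing→RoughElec, RoughElec's earliest start moves from 15 to 6.
After: Foundation→Framing→Finish = 3+12+9 = 24 → 24 days.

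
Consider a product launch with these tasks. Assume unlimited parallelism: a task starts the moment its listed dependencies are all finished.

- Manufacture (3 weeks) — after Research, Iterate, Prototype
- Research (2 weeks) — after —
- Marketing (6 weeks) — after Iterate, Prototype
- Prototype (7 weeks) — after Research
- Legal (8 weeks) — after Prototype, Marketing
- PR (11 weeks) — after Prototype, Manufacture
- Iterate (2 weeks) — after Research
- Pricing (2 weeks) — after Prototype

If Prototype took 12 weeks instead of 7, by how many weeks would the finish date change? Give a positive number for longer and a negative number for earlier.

Critical path before the change: Research→Prototype→Manufacture→PR = 2+7+3+11 = 23 giving 23 weeks.
Prototype lies on that path, so at 12 weeks the path becomes 28 weeks.
The critical path is still Research→Prototype→Manufacture→PR; finish is now 28 weeks.
Change in finish: 28 − 23 = +5 weeks.

5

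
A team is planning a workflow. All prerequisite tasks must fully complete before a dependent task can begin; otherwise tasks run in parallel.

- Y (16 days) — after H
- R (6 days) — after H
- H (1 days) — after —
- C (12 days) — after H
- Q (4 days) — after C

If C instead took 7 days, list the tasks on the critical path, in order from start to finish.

Baseline: H→C→Q = 1+12+4 = 17 → 17 days.
C lies on that path, so at 7 days the path becomes 12 days.
Now H→Y = 1+16 = 17 is longest, so the finish becomes 17 days.

H, Y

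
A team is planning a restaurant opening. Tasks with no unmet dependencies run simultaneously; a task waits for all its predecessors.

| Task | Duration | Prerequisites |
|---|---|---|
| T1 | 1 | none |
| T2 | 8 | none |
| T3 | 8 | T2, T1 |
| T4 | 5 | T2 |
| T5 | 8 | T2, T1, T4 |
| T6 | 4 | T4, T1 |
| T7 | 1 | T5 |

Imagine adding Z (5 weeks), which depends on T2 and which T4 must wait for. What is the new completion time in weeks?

27

Originally the project takes 22 weeks.
With Z inserted, T4 now waits for max(T2, Z).
New critical path: T2→Z→T4→T5→T7 = 8+5+5+8+1 = 27 ⇒ 27 weeks.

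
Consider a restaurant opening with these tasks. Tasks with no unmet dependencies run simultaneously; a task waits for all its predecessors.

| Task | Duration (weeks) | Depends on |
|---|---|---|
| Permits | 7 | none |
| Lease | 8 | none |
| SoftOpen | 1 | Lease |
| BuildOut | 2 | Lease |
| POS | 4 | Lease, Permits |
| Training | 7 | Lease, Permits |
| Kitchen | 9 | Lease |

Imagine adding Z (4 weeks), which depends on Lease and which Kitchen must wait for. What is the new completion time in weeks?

Originally the plan takes 17 weeks.
With Z inserted, Kitchen now waits for max(Lease, Z).
New critical path: Lease→Z→Kitchen = 8+4+9 = 21 ⇒ 21 weeks.

21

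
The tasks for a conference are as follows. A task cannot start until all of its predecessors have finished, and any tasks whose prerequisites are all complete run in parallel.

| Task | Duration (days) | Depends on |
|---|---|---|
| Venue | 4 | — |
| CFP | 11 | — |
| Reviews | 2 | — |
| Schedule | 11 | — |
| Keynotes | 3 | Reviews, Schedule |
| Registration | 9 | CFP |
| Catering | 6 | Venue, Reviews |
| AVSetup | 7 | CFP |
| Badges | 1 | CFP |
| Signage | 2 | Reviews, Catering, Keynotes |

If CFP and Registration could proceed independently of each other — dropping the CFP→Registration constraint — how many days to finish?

Original critical path: CFP→Registration = 11+9 = 20 ⇒ 20 days.
Without CFP→Registration, Registration's earliest start moves from 11 to 0.
After: CFP→AVSetup = 11+7 = 18 → 18 days.

18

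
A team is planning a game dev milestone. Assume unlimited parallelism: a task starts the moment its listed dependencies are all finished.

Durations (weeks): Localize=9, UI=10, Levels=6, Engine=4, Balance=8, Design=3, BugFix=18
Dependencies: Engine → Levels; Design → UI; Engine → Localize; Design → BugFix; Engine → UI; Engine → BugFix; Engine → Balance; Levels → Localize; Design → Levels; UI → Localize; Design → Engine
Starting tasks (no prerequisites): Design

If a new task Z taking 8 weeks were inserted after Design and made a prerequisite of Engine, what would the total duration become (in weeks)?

Originally the project takes 26 weeks.
With Z inserted, Engine now waits for max(Design, Z).
New critical path: Design→Z→Engine→UI→Localize = 3+8+4+10+9 = 34 ⇒ 34 weeks.

34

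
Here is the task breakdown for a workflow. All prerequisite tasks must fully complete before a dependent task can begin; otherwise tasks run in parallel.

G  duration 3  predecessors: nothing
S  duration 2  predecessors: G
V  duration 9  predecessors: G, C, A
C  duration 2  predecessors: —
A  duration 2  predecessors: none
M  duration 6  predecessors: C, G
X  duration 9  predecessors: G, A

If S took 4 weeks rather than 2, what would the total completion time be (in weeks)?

As given, the longest chain is G→X = 3+9 = 12, so the finish is 12 weeks.
S has 7 weeks of float (longest path through it is 5).
The critical path is still G→X; finish is now 12 weeks.

12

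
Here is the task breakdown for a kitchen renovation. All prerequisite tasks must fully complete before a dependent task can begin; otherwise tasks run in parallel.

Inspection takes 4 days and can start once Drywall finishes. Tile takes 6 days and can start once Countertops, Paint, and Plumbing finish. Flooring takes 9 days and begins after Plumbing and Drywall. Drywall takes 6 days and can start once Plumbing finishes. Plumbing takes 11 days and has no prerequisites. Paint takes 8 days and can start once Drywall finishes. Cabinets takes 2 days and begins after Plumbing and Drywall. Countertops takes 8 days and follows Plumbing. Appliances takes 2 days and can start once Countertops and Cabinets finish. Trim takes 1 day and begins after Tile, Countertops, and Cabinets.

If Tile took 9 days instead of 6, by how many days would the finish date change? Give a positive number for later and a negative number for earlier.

Baseline: Plumbing→Drywall→Paint→Tile→Trim = 11+6+8+6+1 = 32 → 32 days.
Tile lies on that path, so at 9 days the path becomes 35 days.
The critical path is still Plumbing→Drywall→Paint→Tile→Trim; finish is now 35 days.
Change in finish: 35 − 32 = +3 days.

3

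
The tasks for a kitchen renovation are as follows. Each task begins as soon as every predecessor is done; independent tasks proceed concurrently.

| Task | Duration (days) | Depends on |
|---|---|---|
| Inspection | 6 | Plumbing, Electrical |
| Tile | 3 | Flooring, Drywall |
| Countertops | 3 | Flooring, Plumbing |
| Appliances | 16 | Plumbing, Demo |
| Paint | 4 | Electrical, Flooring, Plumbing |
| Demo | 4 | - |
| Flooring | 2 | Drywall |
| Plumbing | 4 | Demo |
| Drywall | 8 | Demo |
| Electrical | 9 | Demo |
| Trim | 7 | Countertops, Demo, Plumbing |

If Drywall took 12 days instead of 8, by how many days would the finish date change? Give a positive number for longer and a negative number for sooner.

4

Actual critical path: Demo→Drywall→Flooring→Countertops→Trim = 4+8+2+3+7 = 24 ⇒ 24 days.
Drywall is on the critical path; changing it to 12 makes that path 28 days.
The critical path is still Demo→Drywall→Flooring→Countertops→Trim; finish is now 28 days.
Change in finish: 28 − 24 = +4 days.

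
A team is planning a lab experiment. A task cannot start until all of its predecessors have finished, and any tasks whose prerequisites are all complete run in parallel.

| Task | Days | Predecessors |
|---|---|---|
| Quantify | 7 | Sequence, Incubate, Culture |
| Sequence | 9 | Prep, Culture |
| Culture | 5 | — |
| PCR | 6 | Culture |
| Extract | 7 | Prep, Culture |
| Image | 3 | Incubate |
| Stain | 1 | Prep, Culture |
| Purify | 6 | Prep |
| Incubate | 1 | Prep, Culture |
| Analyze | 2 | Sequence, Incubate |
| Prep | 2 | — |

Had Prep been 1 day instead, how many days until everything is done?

21

As given, the longest chain is Culture→Sequence→Quantify = 5+9+7 = 21, so the finish is 21 days.
Prep has 3 days of float (longest path through it is 18).
The critical path is still Culture→Sequence→Quantify; finish is now 21 days.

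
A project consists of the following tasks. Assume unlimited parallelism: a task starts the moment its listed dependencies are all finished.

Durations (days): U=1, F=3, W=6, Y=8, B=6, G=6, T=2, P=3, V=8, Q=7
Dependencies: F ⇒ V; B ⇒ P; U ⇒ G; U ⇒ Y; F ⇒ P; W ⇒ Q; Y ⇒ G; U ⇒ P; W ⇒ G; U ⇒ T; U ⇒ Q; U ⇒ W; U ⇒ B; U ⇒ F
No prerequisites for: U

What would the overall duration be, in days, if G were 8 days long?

Critical path before the change: U→Y→G = 1+8+6 = 15 giving 15 days.
G lies on that path, so at 8 days the path becomes 17 days.
No other chain overtakes it, so the finish is 17 days.

17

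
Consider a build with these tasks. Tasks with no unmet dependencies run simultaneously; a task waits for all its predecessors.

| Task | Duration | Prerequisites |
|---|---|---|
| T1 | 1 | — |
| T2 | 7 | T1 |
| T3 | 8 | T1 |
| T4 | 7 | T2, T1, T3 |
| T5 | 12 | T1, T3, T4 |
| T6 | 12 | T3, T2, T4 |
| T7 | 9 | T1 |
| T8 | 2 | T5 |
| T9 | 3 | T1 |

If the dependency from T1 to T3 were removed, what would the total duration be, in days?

With the dependency in place, T1→T3→T4→T5→T8 = 1+8+7+12+2 = 30 sets the finish at 30 days.
Without T1→T3, T3's earliest start moves from 1 to 0.
New critical path: T1→T2→T4→T5→T8 = 1+7+7+12+2 = 29 ⇒ 29 days.

29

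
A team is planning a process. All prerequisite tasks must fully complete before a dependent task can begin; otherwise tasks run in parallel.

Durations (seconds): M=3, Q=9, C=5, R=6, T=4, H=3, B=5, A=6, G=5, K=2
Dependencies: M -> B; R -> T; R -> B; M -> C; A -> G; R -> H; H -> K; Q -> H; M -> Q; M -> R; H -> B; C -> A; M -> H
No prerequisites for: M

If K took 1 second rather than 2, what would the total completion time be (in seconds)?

Critical path before the change: M→Q→H→B = 3+9+3+5 = 20 giving 20 seconds.
K has 3 seconds of float (longest path through it is 17).
The critical path is still M→Q→H→B; finish is now 20 seconds.

20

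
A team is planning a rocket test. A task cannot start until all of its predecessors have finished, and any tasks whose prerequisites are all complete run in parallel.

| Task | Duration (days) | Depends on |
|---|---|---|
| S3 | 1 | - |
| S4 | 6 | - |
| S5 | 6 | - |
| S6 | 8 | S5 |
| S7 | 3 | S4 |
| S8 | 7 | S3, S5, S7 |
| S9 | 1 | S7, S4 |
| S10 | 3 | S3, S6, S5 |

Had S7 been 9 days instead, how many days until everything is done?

22

Critical path before the change: S5→S6→S10 = 6+8+3 = 17 giving 17 days.
S7 has 1 day of float (longest path through it is 16).
New critical path: S4→S7→S8 = 6+9+7 = 22 ⇒ 22 days.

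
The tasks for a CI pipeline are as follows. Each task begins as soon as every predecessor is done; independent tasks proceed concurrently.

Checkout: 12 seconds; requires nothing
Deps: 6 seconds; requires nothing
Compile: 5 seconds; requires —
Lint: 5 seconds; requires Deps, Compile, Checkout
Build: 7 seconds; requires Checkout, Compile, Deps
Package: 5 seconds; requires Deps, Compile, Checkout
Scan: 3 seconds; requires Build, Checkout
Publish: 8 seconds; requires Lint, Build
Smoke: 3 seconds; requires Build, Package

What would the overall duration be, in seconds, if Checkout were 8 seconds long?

As given, the longest chain is Checkout→Build→Publish = 12+7+8 = 27, so the finish is 27 seconds.
Since Checkout is critical, the -4 change carries straight to that chain (now 23 seconds).
That remains the longest chain; total 23 seconds.

23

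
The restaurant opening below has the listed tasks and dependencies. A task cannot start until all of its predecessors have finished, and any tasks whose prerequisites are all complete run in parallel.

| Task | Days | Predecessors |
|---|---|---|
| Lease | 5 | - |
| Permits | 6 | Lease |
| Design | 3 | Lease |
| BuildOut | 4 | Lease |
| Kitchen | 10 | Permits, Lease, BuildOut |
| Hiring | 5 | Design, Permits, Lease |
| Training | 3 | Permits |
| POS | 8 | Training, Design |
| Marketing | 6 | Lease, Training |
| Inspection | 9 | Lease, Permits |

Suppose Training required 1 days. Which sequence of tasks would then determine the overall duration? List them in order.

The binding path is Lease→Permits→Training→POS = 5+6+3+8 = 22; finish at 22 days.
Since Training is critical, the -2 change carries straight to that chain (now 20 days).
The binding chain switches to Lease→Permits→Kitchen = 5+6+10 = 21; finish 21 days.

Lease, Permits, Kitchen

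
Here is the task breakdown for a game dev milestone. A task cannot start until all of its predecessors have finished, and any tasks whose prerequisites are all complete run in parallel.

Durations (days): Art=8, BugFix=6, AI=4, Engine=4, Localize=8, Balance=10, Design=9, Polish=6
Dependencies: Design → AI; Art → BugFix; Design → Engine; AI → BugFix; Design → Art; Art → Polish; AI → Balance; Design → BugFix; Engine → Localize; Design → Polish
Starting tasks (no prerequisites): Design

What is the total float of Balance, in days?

0

Critical path: Design→Art→Polish = 9+8+6 = 23, so the finish is 23 days.
Balance finishes as early as 23 and must finish by 23.
Float = 23 − 23 = 0.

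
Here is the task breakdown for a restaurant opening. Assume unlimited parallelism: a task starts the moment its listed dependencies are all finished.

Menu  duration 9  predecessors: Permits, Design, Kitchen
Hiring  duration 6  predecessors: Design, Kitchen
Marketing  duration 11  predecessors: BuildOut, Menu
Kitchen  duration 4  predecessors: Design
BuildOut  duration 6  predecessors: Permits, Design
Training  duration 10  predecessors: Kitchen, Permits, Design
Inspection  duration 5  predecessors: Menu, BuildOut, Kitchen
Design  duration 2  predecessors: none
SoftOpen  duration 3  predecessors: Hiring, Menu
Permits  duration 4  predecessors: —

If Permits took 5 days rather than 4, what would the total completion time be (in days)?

Actual critical path: Design→Kitchen→Menu→Marketing = 2+4+9+11 = 26 ⇒ 26 days.
Permits is off the critical path — its longest chain is 24 days, giving 2 of slack.
No other chain overtakes it, so the finish is 26 days.

26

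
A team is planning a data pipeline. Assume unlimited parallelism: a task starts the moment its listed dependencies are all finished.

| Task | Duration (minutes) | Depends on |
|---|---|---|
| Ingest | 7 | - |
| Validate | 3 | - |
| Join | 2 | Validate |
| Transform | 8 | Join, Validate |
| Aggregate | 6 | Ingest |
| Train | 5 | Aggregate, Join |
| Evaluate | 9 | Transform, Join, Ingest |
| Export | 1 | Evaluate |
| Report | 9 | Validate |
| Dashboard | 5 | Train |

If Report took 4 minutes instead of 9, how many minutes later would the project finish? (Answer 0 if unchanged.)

0

As given, the longest chain is Ingest→Aggregate→Train→Dashboard = 7+6+5+5 = 23, so the finish is 23 minutes.
The longest path through Report is only 12 minutes, so Report has float 11.
No other chain overtakes it, so the finish is 23 minutes.
Change in finish: 23 − 23 = +0 minutes.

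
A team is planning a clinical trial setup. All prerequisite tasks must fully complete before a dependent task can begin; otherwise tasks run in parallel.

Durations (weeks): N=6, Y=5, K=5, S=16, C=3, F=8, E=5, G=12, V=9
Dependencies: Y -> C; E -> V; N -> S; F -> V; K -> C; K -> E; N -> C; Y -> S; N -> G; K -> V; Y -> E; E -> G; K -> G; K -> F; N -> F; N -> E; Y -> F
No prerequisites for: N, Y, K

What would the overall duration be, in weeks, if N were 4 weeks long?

Actual critical path: N→F→V = 6+8+9 = 23 ⇒ 23 weeks.
Since N is critical, the -2 change carries straight to that chain (now 21 weeks).
Now Y→F→V = 5+8+9 = 22 is longest, so the finish becomes 22 weeks.

22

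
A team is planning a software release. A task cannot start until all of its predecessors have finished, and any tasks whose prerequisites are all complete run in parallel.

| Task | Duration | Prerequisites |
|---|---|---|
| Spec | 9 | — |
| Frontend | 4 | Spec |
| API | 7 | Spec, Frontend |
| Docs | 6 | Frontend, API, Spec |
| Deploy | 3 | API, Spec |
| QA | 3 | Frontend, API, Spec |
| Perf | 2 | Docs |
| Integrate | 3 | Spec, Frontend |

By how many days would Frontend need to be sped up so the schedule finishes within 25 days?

Current finish: 28 days; target: 25.
Frontend is on every critical path, so each day cut from Frontend cuts the finish by one (this holds down to a finish of 25).
Need 28 − 25 = 3 days off Frontend → Frontend becomes 1 day, finish becomes 25.

3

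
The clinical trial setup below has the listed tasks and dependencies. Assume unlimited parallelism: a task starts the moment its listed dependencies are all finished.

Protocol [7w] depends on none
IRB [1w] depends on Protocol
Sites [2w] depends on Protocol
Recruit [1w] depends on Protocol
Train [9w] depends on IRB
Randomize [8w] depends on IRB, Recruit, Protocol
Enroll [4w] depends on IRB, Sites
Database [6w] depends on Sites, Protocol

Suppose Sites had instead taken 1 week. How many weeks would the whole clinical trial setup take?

17

The binding path is Protocol→IRB→Train = 7+1+9 = 17; finish at 17 weeks.
The longest path through Sites is only 15 weeks, so Sites has float 2.
That remains the longest chain; total 17 weeks.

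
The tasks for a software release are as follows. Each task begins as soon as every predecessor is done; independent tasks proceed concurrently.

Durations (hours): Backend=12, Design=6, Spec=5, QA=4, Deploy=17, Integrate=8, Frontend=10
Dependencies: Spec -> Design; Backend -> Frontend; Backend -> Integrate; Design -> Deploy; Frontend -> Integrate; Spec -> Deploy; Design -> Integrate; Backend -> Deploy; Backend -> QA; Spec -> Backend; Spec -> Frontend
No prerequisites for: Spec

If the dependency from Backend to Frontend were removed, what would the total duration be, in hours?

34

With the dependency in place, Spec→Backend→Frontend→Integrate = 5+12+10+8 = 35 sets the finish at 35 hours.
Without Backend→Frontend, Frontend's earliest start moves from 17 to 5.
After: Spec→Backend→Deploy = 5+12+17 = 34 → 34 hours.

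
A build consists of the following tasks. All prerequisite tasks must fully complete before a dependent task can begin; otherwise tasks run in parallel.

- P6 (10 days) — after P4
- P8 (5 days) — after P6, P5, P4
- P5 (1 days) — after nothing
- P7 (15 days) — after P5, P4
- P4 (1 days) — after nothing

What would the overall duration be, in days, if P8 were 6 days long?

As given, the longest chain is P4→P6→P8 = 1+10+5 = 16, so the finish is 16 days.
Since P8 is critical, the +1 change carries straight to that chain (now 17 days).
That remains the longest chain; total 17 days.

17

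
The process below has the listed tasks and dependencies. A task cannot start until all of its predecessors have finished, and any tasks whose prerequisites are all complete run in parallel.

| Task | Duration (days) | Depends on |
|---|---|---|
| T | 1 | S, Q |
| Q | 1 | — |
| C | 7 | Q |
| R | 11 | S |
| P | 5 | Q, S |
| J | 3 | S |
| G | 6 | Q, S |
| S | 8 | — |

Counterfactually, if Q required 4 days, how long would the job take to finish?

19

The binding path is S→R = 8+11 = 19; finish at 19 days.
Q is off the critical path — its longest chain is 8 days, giving 11 of slack.
That remains the longest chain; total 19 days.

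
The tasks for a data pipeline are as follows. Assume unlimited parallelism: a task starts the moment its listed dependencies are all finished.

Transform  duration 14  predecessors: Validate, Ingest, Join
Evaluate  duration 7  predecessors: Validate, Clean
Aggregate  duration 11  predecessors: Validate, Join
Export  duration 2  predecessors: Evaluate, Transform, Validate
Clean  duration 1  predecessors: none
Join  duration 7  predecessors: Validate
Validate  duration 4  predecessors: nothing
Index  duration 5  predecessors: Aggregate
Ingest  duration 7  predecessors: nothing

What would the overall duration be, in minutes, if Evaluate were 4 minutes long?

Critical path before the change: Validate→Join→Transform→Export = 4+7+14+2 = 27 giving 27 minutes.
Evaluate has 14 minutes of float (longest path through it is 13).
The critical path is still Validate→Join→Transform→Export; finish is now 27 minutes.

27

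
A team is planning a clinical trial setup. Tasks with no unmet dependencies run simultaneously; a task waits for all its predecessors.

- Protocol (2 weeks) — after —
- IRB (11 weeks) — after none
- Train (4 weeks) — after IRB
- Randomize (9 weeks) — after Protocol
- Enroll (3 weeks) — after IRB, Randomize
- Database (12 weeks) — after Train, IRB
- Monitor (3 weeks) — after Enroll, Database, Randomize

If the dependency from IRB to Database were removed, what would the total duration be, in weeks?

Before: longest chain IRB→Train→Database→Monitor = 11+4+12+3 = 30, finish 30.
Dropping IRB→Database doesn't change Database's earliest start (15); another predecessor still binds.
After: IRB→Train→Database→Monitor = 11+4+12+3 = 30 → 30 weeks.

30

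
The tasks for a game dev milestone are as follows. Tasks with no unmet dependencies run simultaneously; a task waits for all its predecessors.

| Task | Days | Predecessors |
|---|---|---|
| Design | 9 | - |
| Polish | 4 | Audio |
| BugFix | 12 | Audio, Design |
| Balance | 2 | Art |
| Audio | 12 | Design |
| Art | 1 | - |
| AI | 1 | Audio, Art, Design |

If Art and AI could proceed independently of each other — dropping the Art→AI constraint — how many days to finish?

With the dependency in place, Design→Audio→BugFix = 9+12+12 = 33 sets the finish at 33 days.
Dropping Art→AI doesn't change AI's earliest start (21); another predecessor still binds.
After: Design→Audio→BugFix = 9+12+12 = 33 → 33 days.

33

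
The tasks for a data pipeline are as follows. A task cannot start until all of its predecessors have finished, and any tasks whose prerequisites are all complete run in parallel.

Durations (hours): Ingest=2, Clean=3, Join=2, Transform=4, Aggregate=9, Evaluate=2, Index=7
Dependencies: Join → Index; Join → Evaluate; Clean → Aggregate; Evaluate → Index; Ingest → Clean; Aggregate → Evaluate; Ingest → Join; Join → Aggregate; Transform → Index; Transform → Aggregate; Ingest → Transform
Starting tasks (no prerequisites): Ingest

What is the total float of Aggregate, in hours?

Ingest→Transform→Aggregate→Evaluate→Index = 2+4+9+2+7 = 24 sets the makespan at 24 hours.
Aggregate finishes as early as 15 and must finish by 15.
So Aggregate can slip 15 − 15 = 0 hours.

0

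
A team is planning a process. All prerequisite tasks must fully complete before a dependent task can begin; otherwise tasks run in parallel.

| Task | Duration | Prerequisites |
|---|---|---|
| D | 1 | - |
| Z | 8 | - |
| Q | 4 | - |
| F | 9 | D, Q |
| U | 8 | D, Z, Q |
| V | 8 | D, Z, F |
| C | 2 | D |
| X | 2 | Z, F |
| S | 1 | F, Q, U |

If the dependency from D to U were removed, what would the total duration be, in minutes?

Original critical path: Q→F→V = 4+9+8 = 21 ⇒ 21 minutes.
Dropping D→U doesn't change U's earliest start (8); another predecessor still binds.
New critical path: Q→F→V = 4+9+8 = 21 ⇒ 21 minutes.

21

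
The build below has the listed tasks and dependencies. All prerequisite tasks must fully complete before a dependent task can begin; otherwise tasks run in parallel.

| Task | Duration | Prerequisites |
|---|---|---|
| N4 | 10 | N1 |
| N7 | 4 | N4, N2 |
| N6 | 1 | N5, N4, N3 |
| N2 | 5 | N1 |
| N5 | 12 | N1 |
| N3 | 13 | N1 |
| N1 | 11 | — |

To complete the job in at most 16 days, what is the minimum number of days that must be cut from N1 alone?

9

Current finish: 25 days; target: 16.
N1 is on every critical path, so each day cut from N1 cuts the finish by one (this holds down to a finish of 15).
Need 25 − 16 = 9 days off N1 → N1 becomes 2 days, finish becomes 16.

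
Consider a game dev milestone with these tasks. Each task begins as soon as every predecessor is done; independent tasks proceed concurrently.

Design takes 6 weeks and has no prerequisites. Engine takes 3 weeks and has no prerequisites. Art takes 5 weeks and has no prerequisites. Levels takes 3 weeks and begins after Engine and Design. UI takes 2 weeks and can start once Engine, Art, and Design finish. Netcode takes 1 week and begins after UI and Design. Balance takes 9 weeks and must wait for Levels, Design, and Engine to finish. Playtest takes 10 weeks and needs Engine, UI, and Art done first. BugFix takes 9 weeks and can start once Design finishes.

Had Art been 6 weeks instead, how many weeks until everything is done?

The binding path is Design→Levels→Balance = 6+3+9 = 18; finish at 18 weeks.
The longest path through Art is only 17 weeks, so Art has float 1.
That remains the longest chain; total 18 weeks.

18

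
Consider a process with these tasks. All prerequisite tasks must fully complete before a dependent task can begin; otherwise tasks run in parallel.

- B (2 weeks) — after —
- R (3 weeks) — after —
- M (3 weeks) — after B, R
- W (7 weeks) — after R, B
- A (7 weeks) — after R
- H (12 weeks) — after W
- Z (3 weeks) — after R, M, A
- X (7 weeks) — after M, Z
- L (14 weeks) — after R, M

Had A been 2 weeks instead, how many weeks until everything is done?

Actual critical path: R→W→H = 3+7+12 = 22 ⇒ 22 weeks.
The longest path through A is only 20 weeks, so A has float 2.
That remains the longest chain; total 22 weeks.

22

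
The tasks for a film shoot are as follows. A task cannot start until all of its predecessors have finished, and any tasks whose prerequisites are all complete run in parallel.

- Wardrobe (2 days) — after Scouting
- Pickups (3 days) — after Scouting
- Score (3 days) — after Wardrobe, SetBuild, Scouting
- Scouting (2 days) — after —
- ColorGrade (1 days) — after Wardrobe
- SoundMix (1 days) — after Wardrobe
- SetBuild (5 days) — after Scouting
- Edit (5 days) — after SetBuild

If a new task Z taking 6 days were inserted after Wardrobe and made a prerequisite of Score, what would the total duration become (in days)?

Originally the plan takes 12 days.
With Z inserted, Score now waits for max(Wardrobe, SetBuild, Scouting, Z).
New critical path: Scouting→Wardrobe→Z→Score = 2+2+6+3 = 13 ⇒ 13 days.

13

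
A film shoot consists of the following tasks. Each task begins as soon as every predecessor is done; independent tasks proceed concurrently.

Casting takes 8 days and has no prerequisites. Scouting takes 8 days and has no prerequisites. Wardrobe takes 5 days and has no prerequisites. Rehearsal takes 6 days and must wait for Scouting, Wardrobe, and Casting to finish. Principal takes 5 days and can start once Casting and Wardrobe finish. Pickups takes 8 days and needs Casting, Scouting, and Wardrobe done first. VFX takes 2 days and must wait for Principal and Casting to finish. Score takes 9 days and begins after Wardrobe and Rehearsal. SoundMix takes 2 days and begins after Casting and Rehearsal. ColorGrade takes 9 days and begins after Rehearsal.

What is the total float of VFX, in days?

8

Casting→Rehearsal→Score = 8+6+9 = 23 sets the makespan at 23 days.
VFX finishes as early as 15 and must finish by 23.
So VFX can slip 23 − 15 = 8 days.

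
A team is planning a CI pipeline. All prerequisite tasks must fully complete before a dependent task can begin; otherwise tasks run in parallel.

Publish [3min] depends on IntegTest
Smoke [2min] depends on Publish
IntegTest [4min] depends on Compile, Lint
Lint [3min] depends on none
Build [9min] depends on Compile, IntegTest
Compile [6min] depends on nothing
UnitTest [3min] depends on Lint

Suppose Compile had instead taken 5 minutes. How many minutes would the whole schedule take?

18

Actual critical path: Compile→IntegTest→Build = 6+4+9 = 19 ⇒ 19 minutes.
Since Compile is critical, the -1 change carries straight to that chain (now 18 minutes).
No other chain overtakes it, so the finish is 18 minutes.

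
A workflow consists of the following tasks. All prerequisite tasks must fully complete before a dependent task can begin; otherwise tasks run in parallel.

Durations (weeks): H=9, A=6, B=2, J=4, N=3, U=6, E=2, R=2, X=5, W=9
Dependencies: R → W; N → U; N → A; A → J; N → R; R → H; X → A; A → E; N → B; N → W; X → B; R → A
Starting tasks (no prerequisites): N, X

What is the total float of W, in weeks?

Critical path: N→R→A→J = 3+2+6+4 = 15, so the finish is 15 weeks.
Longest path through W: 14 weeks (earliest finish 14, latest finish 15).
Float = 15 − 14 = 1.

1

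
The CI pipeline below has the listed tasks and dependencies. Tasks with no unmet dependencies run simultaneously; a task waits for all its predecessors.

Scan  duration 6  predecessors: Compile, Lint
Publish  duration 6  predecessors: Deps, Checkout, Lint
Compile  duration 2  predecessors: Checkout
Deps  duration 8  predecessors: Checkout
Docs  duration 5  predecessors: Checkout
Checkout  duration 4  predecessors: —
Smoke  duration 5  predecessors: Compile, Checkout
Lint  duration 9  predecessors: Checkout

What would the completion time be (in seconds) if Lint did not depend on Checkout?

Before: longest chain Checkout→Lint→Scan = 4+9+6 = 19, finish 19.
Without Checkout→Lint, Lint's earliest start moves from 4 to 0.
The longest chain is now Checkout→Deps→Publish = 4+8+6 = 18, so the job takes 18 seconds.

18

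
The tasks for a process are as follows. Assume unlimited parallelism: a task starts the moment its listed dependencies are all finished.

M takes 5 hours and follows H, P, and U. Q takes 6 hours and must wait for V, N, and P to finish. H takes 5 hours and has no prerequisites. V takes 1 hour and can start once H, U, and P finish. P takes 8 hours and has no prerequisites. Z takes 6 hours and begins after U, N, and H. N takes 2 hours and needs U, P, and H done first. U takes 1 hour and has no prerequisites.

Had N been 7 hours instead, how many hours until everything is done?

21

Actual critical path: P→N→Z = 8+2+6 = 16 ⇒ 16 hours.
N lies on that path, so at 7 hours the path becomes 21 hours.
No other chain overtakes it, so the finish is 21 hours.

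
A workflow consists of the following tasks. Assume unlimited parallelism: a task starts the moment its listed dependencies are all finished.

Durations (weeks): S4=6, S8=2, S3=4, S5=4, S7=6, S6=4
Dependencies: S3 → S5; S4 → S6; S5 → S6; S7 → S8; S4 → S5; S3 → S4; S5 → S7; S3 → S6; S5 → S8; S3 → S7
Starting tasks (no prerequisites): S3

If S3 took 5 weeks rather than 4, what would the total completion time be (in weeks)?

23

As given, the longest chain is S3→S4→S5→S7→S8 = 4+6+4+6+2 = 22, so the finish is 22 weeks.
S3 lies on that path, so at 5 weeks the path becomes 23 weeks.
That remains the longest chain; total 23 weeks.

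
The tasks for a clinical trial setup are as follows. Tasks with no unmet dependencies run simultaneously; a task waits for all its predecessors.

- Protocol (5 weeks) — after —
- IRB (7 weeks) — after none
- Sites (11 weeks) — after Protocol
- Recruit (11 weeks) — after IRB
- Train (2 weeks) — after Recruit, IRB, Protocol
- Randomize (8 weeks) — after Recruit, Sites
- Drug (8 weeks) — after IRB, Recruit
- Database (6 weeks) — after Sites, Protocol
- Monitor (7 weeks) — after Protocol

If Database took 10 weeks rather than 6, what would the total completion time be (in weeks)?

Critical path before the change: IRB→Recruit→Randomize = 7+11+8 = 26 giving 26 weeks.
Database is off the critical path — its longest chain is 22 weeks, giving 4 of slack.
The binding chain switches to Protocol→Sites→Database = 5+11+10 = 26; finish 26 weeks.

26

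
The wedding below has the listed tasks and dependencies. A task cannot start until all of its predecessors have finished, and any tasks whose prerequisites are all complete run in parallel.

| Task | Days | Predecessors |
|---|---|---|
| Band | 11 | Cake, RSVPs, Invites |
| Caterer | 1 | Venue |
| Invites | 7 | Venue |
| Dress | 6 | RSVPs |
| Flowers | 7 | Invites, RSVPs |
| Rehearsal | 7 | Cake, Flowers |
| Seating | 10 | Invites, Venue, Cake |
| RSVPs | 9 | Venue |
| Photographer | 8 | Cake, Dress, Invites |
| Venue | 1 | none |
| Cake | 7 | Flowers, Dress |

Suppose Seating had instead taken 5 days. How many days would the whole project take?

The binding path is Venue→RSVPs→Flowers→Cake→Band = 1+9+7+7+11 = 35; finish at 35 days.
Seating is off the critical path — its longest chain is 34 days, giving 1 of slack.
No other chain overtakes it, so the finish is 35 days.

35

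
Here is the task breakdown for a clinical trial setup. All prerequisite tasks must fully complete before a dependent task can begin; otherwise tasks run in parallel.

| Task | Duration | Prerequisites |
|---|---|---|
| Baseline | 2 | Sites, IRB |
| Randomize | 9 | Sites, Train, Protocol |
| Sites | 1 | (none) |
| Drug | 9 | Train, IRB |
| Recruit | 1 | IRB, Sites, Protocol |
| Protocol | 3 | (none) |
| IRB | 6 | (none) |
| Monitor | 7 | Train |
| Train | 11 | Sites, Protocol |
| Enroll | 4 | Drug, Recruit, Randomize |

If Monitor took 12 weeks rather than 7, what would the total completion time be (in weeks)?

As given, the longest chain is Protocol→Train→Randomize→Enroll = 3+11+9+4 = 27, so the finish is 27 weeks.
The longest path through Monitor is only 21 weeks, so Monitor has float 6.
No other chain overtakes it, so the finish is 27 weeks.

27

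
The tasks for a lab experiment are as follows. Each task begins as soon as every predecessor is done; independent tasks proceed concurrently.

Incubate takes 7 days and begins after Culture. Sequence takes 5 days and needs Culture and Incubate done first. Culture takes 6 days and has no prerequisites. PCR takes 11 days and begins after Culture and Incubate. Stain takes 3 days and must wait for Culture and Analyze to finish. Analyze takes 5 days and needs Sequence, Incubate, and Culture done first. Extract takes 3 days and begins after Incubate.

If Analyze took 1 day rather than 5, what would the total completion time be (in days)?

Baseline: Culture→Incubate→Sequence→Analyze→Stain = 6+7+5+5+3 = 26 → 26 days.
Since Analyze is critical, the -4 change carries straight to that chain (now 22 days).
New critical path: Culture→Incubate→PCR = 6+7+11 = 24 ⇒ 24 days.

24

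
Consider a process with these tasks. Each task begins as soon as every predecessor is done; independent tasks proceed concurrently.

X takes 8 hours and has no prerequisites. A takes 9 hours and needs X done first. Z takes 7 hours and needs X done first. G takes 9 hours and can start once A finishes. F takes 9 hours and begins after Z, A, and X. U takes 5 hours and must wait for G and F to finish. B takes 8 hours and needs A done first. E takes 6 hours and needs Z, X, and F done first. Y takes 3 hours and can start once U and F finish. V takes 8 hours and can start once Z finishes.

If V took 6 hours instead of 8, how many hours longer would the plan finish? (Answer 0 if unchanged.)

0

As given, the longest chain is X→A→G→U→Y = 8+9+9+5+3 = 34, so the finish is 34 hours.
V has 11 hours of float (longest path through it is 23).
The critical path is still X→A→G→U→Y; finish is now 34 hours.
Change in finish: 34 − 34 = +0 hours.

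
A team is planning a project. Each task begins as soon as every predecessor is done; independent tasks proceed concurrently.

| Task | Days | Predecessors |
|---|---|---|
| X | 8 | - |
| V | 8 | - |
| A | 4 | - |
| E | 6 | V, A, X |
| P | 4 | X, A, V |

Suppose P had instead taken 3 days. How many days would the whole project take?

The binding path is X→E = 8+6 = 14; finish at 14 days.
P is off the critical path — its longest chain is 12 days, giving 2 of slack.
The critical path is still X→E; finish is now 14 days.

14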